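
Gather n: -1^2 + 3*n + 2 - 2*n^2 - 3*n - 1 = -2*n^2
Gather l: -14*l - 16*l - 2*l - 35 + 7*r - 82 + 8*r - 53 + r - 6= -32*l + 16*r - 176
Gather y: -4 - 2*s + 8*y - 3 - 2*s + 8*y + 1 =-4*s + 16*y - 6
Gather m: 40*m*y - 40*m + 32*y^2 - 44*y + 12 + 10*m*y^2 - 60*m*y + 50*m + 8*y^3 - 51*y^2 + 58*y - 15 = m*(10*y^2 - 20*y + 10) + 8*y^3 - 19*y^2 + 14*y - 3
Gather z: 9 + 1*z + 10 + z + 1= 2*z + 20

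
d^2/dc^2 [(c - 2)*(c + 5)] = 2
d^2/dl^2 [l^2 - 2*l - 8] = 2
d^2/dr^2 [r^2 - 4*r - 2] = 2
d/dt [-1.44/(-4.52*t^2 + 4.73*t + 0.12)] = (6.8112 - 13.0176*t)/(-4.52*t^2 + 4.73*t + 0.12)^2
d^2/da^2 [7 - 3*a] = 0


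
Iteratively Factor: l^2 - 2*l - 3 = (l - 3)*(l + 1)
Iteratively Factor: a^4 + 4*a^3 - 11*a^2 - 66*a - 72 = (a + 3)*(a^3 + a^2 - 14*a - 24) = (a + 3)^2*(a^2 - 2*a - 8) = (a - 4)*(a + 3)^2*(a + 2)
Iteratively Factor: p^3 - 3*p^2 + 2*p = (p - 2)*(p^2 - p) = (p - 2)*(p - 1)*(p)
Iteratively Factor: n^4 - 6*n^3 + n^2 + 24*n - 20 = (n - 1)*(n^3 - 5*n^2 - 4*n + 20) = (n - 2)*(n - 1)*(n^2 - 3*n - 10) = (n - 2)*(n - 1)*(n + 2)*(n - 5)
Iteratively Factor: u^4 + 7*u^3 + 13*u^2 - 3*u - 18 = (u - 1)*(u^3 + 8*u^2 + 21*u + 18) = (u - 1)*(u + 2)*(u^2 + 6*u + 9) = (u - 1)*(u + 2)*(u + 3)*(u + 3)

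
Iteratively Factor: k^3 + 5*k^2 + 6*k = (k + 2)*(k^2 + 3*k) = k*(k + 2)*(k + 3)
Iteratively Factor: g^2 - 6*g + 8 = (g - 4)*(g - 2)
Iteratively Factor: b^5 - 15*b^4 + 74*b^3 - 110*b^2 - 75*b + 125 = (b + 1)*(b^4 - 16*b^3 + 90*b^2 - 200*b + 125) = (b - 5)*(b + 1)*(b^3 - 11*b^2 + 35*b - 25) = (b - 5)^2*(b + 1)*(b^2 - 6*b + 5) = (b - 5)^3*(b + 1)*(b - 1)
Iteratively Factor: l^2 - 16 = (l + 4)*(l - 4)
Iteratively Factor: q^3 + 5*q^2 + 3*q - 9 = (q - 1)*(q^2 + 6*q + 9) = (q - 1)*(q + 3)*(q + 3)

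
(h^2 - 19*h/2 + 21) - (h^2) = 21 - 19*h/2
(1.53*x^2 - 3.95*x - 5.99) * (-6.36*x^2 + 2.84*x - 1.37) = -9.7308*x^4 + 29.4672*x^3 + 24.7823*x^2 - 11.6001*x + 8.2063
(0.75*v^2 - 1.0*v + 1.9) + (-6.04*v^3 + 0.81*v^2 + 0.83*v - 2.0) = -6.04*v^3 + 1.56*v^2 - 0.17*v - 0.1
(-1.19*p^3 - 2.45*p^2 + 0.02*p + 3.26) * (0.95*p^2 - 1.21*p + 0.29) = -1.1305*p^5 - 0.8876*p^4 + 2.6384*p^3 + 2.3623*p^2 - 3.9388*p + 0.9454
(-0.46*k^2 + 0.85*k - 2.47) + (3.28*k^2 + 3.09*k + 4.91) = 2.82*k^2 + 3.94*k + 2.44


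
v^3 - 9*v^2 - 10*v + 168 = (v - 7)*(v - 6)*(v + 4)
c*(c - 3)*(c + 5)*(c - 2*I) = c^4 + 2*c^3 - 2*I*c^3 - 15*c^2 - 4*I*c^2 + 30*I*c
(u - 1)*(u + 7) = u^2 + 6*u - 7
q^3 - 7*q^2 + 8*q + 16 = (q - 4)^2*(q + 1)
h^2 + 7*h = h*(h + 7)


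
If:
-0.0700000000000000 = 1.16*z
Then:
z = -0.06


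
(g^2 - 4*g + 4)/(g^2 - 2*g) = (g - 2)/g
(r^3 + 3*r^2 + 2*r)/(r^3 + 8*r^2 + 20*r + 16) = r*(r + 1)/(r^2 + 6*r + 8)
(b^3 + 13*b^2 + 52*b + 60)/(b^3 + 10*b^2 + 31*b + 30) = (b + 6)/(b + 3)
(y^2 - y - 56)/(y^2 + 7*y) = (y - 8)/y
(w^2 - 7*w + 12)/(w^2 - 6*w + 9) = (w - 4)/(w - 3)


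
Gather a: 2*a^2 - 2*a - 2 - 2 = 2*a^2 - 2*a - 4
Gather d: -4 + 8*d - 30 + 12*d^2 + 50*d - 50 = 12*d^2 + 58*d - 84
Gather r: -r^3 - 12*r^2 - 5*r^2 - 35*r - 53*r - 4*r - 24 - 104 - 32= -r^3 - 17*r^2 - 92*r - 160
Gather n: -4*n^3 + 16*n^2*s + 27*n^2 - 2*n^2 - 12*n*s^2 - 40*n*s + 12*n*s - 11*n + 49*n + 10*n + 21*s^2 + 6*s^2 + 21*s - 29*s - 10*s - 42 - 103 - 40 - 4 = -4*n^3 + n^2*(16*s + 25) + n*(-12*s^2 - 28*s + 48) + 27*s^2 - 18*s - 189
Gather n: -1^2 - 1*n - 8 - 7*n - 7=-8*n - 16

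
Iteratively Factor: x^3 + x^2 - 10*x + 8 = (x + 4)*(x^2 - 3*x + 2) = (x - 1)*(x + 4)*(x - 2)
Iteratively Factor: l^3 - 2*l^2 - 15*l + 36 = (l + 4)*(l^2 - 6*l + 9) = (l - 3)*(l + 4)*(l - 3)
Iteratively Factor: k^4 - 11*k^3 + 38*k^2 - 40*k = (k - 5)*(k^3 - 6*k^2 + 8*k) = k*(k - 5)*(k^2 - 6*k + 8) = k*(k - 5)*(k - 4)*(k - 2)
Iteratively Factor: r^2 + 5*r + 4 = (r + 4)*(r + 1)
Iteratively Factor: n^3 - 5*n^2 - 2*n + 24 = (n - 4)*(n^2 - n - 6) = (n - 4)*(n + 2)*(n - 3)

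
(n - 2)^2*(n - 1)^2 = n^4 - 6*n^3 + 13*n^2 - 12*n + 4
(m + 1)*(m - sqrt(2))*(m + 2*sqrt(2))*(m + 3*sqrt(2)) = m^4 + m^3 + 4*sqrt(2)*m^3 + 2*m^2 + 4*sqrt(2)*m^2 - 12*sqrt(2)*m + 2*m - 12*sqrt(2)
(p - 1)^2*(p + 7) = p^3 + 5*p^2 - 13*p + 7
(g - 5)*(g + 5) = g^2 - 25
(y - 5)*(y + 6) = y^2 + y - 30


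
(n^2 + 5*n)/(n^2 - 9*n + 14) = n*(n + 5)/(n^2 - 9*n + 14)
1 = 1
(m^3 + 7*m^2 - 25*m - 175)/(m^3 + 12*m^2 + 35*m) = (m - 5)/m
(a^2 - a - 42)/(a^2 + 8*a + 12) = (a - 7)/(a + 2)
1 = 1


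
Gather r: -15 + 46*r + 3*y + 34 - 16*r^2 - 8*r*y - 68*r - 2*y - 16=-16*r^2 + r*(-8*y - 22) + y + 3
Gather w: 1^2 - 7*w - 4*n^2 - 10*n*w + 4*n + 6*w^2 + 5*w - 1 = -4*n^2 + 4*n + 6*w^2 + w*(-10*n - 2)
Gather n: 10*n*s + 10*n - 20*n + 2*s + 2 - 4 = n*(10*s - 10) + 2*s - 2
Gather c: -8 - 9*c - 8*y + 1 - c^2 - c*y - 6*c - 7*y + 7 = -c^2 + c*(-y - 15) - 15*y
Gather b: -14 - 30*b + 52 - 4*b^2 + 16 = -4*b^2 - 30*b + 54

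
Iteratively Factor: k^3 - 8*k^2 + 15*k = (k)*(k^2 - 8*k + 15) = k*(k - 5)*(k - 3)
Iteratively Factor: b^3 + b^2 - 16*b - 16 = (b + 1)*(b^2 - 16) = (b - 4)*(b + 1)*(b + 4)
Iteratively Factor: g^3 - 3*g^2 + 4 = (g - 2)*(g^2 - g - 2) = (g - 2)*(g + 1)*(g - 2)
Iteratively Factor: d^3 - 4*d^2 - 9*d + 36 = (d + 3)*(d^2 - 7*d + 12) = (d - 4)*(d + 3)*(d - 3)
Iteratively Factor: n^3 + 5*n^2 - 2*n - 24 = (n - 2)*(n^2 + 7*n + 12) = (n - 2)*(n + 4)*(n + 3)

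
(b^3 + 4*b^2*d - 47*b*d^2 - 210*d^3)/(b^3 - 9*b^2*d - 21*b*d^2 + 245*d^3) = (b + 6*d)/(b - 7*d)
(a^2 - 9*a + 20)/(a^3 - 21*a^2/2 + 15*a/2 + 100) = 2*(a - 4)/(2*a^2 - 11*a - 40)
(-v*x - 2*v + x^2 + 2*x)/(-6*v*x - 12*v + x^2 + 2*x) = (-v + x)/(-6*v + x)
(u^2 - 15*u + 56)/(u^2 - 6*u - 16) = (u - 7)/(u + 2)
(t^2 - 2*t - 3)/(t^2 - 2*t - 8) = (-t^2 + 2*t + 3)/(-t^2 + 2*t + 8)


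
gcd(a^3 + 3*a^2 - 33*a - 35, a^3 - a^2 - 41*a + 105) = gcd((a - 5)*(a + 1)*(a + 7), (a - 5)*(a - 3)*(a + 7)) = a^2 + 2*a - 35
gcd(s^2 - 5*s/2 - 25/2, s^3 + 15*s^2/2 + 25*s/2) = s + 5/2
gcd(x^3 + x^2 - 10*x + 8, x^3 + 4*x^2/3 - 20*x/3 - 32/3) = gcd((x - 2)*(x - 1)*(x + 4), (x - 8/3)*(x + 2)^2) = 1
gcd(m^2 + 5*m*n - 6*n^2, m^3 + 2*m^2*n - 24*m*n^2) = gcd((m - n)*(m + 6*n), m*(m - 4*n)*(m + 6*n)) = m + 6*n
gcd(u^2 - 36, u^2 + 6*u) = u + 6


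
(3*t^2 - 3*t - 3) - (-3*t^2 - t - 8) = 6*t^2 - 2*t + 5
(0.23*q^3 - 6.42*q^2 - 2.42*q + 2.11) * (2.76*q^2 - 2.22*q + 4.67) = 0.6348*q^5 - 18.2298*q^4 + 8.6473*q^3 - 18.7854*q^2 - 15.9856*q + 9.8537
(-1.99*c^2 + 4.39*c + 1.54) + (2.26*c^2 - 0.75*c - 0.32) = 0.27*c^2 + 3.64*c + 1.22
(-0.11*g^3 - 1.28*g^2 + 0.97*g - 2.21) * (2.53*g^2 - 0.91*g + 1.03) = -0.2783*g^5 - 3.1383*g^4 + 3.5056*g^3 - 7.7924*g^2 + 3.0102*g - 2.2763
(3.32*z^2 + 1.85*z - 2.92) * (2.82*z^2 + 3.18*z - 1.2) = 9.3624*z^4 + 15.7746*z^3 - 6.3354*z^2 - 11.5056*z + 3.504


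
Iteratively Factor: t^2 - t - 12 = (t + 3)*(t - 4)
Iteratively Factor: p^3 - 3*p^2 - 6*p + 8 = (p - 1)*(p^2 - 2*p - 8) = (p - 4)*(p - 1)*(p + 2)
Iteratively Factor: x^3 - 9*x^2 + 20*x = (x)*(x^2 - 9*x + 20) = x*(x - 5)*(x - 4)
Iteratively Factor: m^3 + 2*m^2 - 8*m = (m + 4)*(m^2 - 2*m) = m*(m + 4)*(m - 2)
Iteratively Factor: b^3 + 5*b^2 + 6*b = (b + 3)*(b^2 + 2*b) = (b + 2)*(b + 3)*(b)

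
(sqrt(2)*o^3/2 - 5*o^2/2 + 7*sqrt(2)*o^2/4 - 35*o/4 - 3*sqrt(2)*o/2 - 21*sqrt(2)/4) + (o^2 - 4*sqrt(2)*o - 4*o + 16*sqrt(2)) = sqrt(2)*o^3/2 - 3*o^2/2 + 7*sqrt(2)*o^2/4 - 51*o/4 - 11*sqrt(2)*o/2 + 43*sqrt(2)/4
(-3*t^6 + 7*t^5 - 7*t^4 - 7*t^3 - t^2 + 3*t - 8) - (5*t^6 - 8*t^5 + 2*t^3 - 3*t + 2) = -8*t^6 + 15*t^5 - 7*t^4 - 9*t^3 - t^2 + 6*t - 10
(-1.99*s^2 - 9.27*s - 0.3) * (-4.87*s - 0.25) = 9.6913*s^3 + 45.6424*s^2 + 3.7785*s + 0.075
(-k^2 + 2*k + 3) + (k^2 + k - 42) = 3*k - 39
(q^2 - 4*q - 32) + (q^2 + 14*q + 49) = 2*q^2 + 10*q + 17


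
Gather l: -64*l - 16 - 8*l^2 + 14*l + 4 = -8*l^2 - 50*l - 12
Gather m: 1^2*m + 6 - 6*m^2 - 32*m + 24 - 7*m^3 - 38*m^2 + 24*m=-7*m^3 - 44*m^2 - 7*m + 30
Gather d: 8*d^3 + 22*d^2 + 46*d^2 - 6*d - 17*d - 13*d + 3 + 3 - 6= 8*d^3 + 68*d^2 - 36*d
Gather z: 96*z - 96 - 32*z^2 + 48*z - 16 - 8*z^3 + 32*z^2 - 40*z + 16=-8*z^3 + 104*z - 96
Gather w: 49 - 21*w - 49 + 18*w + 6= 6 - 3*w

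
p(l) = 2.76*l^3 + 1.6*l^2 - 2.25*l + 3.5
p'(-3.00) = 62.67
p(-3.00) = -49.87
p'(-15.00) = 1812.75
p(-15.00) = -8917.75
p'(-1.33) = 8.14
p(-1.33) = 2.83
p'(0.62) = 2.92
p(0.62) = 3.38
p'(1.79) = 30.01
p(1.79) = 20.43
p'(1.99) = 36.91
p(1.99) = 27.11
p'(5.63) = 278.22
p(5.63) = 534.08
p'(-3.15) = 69.83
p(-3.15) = -59.80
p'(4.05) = 146.52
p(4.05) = 203.98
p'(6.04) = 319.15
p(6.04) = 656.44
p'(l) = 8.28*l^2 + 3.2*l - 2.25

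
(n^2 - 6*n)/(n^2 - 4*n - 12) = n/(n + 2)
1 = 1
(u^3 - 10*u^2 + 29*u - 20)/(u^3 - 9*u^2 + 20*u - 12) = (u^2 - 9*u + 20)/(u^2 - 8*u + 12)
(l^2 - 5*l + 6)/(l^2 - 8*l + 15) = (l - 2)/(l - 5)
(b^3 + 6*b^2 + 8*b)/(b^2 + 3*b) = (b^2 + 6*b + 8)/(b + 3)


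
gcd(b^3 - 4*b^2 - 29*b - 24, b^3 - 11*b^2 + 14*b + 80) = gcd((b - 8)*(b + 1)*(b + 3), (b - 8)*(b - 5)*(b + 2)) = b - 8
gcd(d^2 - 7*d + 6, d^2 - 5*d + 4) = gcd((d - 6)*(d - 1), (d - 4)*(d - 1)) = d - 1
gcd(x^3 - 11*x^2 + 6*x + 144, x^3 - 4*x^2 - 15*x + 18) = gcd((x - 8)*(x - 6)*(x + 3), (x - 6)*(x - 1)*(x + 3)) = x^2 - 3*x - 18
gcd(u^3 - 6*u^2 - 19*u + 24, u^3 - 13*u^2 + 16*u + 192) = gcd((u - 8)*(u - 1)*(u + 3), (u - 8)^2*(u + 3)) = u^2 - 5*u - 24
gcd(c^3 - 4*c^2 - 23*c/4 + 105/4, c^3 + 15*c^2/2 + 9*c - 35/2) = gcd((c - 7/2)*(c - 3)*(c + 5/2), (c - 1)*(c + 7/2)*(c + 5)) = 1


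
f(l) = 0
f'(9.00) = 0.00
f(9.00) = 0.00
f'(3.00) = 0.00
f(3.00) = 0.00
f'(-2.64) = 0.00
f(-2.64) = 0.00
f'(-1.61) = 0.00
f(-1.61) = 0.00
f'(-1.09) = 0.00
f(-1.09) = 0.00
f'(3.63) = 0.00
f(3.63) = 0.00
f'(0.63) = 0.00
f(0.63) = 0.00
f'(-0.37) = 0.00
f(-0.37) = 0.00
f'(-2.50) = 0.00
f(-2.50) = 0.00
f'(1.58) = 0.00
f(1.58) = 0.00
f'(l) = 0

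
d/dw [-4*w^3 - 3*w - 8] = -12*w^2 - 3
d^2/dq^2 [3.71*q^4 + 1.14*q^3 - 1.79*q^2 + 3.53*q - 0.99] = 44.52*q^2 + 6.84*q - 3.58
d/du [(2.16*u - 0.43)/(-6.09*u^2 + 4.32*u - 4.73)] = (13.1544*u^2 - 5.2374*u - 8.3592)/(37.0881*u^4 - 52.6176*u^3 + 76.2738*u^2 - 40.8672*u + 22.3729)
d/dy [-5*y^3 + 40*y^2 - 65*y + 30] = -15*y^2 + 80*y - 65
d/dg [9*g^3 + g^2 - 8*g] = 27*g^2 + 2*g - 8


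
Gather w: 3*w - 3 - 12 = 3*w - 15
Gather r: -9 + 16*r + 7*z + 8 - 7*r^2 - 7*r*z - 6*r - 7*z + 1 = -7*r^2 + r*(10 - 7*z)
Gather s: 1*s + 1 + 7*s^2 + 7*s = 7*s^2 + 8*s + 1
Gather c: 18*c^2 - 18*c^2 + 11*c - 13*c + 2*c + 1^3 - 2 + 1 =0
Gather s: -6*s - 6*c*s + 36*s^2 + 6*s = -6*c*s + 36*s^2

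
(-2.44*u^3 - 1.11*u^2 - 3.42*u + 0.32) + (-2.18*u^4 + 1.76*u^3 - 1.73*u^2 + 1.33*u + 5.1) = -2.18*u^4 - 0.68*u^3 - 2.84*u^2 - 2.09*u + 5.42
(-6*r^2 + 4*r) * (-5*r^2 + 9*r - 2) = 30*r^4 - 74*r^3 + 48*r^2 - 8*r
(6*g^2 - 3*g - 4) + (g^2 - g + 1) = 7*g^2 - 4*g - 3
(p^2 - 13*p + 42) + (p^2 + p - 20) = 2*p^2 - 12*p + 22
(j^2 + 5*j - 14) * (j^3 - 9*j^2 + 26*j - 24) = j^5 - 4*j^4 - 33*j^3 + 232*j^2 - 484*j + 336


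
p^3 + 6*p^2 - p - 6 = (p - 1)*(p + 1)*(p + 6)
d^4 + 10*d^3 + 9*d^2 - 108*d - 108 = (d - 3)*(d + 1)*(d + 6)^2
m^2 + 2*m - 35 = (m - 5)*(m + 7)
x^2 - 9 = (x - 3)*(x + 3)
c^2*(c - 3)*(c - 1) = c^4 - 4*c^3 + 3*c^2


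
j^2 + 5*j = j*(j + 5)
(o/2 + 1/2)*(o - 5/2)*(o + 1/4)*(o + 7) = o^4/2 + 23*o^3/8 - 93*o^2/16 - 83*o/8 - 35/16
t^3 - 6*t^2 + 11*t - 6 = (t - 3)*(t - 2)*(t - 1)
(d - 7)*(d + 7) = d^2 - 49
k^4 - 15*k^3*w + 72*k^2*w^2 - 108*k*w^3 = k*(k - 6*w)^2*(k - 3*w)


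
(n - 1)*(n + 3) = n^2 + 2*n - 3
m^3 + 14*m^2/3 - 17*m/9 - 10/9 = (m - 2/3)*(m + 1/3)*(m + 5)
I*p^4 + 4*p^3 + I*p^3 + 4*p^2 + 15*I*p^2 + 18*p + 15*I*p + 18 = (p - 6*I)*(p - I)*(p + 3*I)*(I*p + I)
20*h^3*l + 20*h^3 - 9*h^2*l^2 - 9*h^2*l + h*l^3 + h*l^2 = (-5*h + l)*(-4*h + l)*(h*l + h)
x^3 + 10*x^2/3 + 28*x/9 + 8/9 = (x + 2/3)^2*(x + 2)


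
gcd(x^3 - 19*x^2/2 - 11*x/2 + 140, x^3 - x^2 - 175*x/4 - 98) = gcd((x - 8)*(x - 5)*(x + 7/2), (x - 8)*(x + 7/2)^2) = x^2 - 9*x/2 - 28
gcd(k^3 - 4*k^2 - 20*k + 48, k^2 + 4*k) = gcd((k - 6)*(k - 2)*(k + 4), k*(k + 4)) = k + 4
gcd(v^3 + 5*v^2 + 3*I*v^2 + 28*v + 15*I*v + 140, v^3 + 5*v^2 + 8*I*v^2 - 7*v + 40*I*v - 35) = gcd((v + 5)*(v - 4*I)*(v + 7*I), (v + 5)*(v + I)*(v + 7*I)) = v^2 + v*(5 + 7*I) + 35*I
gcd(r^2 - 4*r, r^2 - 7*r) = r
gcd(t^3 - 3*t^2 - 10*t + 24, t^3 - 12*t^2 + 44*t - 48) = t^2 - 6*t + 8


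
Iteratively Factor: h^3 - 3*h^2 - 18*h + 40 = (h - 2)*(h^2 - h - 20) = (h - 2)*(h + 4)*(h - 5)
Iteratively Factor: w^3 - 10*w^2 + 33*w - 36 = (w - 3)*(w^2 - 7*w + 12) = (w - 3)^2*(w - 4)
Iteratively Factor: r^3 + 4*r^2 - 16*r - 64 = (r + 4)*(r^2 - 16) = (r - 4)*(r + 4)*(r + 4)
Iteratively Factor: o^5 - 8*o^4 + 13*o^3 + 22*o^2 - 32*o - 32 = (o - 4)*(o^4 - 4*o^3 - 3*o^2 + 10*o + 8) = (o - 4)*(o + 1)*(o^3 - 5*o^2 + 2*o + 8) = (o - 4)*(o + 1)^2*(o^2 - 6*o + 8) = (o - 4)*(o - 2)*(o + 1)^2*(o - 4)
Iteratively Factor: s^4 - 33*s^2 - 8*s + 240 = (s - 3)*(s^3 + 3*s^2 - 24*s - 80) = (s - 5)*(s - 3)*(s^2 + 8*s + 16) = (s - 5)*(s - 3)*(s + 4)*(s + 4)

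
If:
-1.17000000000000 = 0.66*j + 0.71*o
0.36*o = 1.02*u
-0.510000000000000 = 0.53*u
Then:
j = 1.16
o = -2.73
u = -0.96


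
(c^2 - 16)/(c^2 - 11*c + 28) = (c + 4)/(c - 7)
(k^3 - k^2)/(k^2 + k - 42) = k^2*(k - 1)/(k^2 + k - 42)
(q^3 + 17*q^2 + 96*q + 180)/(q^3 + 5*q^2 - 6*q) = (q^2 + 11*q + 30)/(q*(q - 1))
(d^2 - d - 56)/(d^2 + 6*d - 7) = (d - 8)/(d - 1)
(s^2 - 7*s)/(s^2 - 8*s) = (s - 7)/(s - 8)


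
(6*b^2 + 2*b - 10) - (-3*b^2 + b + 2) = 9*b^2 + b - 12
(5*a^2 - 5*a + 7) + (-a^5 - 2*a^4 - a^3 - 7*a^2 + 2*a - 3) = -a^5 - 2*a^4 - a^3 - 2*a^2 - 3*a + 4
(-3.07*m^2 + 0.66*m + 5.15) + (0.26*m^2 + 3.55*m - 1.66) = -2.81*m^2 + 4.21*m + 3.49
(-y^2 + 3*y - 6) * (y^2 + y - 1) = -y^4 + 2*y^3 - 2*y^2 - 9*y + 6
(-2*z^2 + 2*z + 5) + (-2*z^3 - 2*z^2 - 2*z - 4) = -2*z^3 - 4*z^2 + 1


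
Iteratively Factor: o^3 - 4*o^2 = (o - 4)*(o^2) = o*(o - 4)*(o)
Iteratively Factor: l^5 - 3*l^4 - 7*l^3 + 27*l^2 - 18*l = (l - 1)*(l^4 - 2*l^3 - 9*l^2 + 18*l) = (l - 3)*(l - 1)*(l^3 + l^2 - 6*l) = (l - 3)*(l - 2)*(l - 1)*(l^2 + 3*l) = (l - 3)*(l - 2)*(l - 1)*(l + 3)*(l)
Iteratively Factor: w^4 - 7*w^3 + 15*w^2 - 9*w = (w - 3)*(w^3 - 4*w^2 + 3*w) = (w - 3)^2*(w^2 - w) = w*(w - 3)^2*(w - 1)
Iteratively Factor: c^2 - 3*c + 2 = (c - 2)*(c - 1)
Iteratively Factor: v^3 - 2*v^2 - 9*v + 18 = (v - 3)*(v^2 + v - 6) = (v - 3)*(v - 2)*(v + 3)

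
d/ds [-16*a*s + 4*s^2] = -16*a + 8*s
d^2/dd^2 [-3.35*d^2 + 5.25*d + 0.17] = -6.70000000000000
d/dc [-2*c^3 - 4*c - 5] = -6*c^2 - 4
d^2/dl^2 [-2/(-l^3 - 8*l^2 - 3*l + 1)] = 4*(-(3*l + 8)*(l^3 + 8*l^2 + 3*l - 1) + (3*l^2 + 16*l + 3)^2)/(l^3 + 8*l^2 + 3*l - 1)^3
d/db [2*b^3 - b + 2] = 6*b^2 - 1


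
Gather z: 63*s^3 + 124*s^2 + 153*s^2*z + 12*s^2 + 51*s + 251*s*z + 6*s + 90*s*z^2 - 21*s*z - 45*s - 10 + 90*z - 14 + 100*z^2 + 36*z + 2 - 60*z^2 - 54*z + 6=63*s^3 + 136*s^2 + 12*s + z^2*(90*s + 40) + z*(153*s^2 + 230*s + 72) - 16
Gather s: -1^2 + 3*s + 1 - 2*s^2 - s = -2*s^2 + 2*s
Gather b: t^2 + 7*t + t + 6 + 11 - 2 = t^2 + 8*t + 15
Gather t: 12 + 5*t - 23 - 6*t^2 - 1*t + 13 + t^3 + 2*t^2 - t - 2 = t^3 - 4*t^2 + 3*t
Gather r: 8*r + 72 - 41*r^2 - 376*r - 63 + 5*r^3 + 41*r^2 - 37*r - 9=5*r^3 - 405*r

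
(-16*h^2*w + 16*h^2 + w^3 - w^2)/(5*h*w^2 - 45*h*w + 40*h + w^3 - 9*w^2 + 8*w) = (-16*h^2 + w^2)/(5*h*w - 40*h + w^2 - 8*w)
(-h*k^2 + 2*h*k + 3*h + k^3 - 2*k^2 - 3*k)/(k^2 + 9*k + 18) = (-h*k^2 + 2*h*k + 3*h + k^3 - 2*k^2 - 3*k)/(k^2 + 9*k + 18)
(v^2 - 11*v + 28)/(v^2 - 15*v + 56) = (v - 4)/(v - 8)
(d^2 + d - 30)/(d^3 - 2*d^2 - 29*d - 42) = (-d^2 - d + 30)/(-d^3 + 2*d^2 + 29*d + 42)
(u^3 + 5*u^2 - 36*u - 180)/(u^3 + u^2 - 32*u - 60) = (u + 6)/(u + 2)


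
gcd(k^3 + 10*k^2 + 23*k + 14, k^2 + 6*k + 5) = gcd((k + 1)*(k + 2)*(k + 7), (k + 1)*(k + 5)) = k + 1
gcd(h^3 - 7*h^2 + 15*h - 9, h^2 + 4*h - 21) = h - 3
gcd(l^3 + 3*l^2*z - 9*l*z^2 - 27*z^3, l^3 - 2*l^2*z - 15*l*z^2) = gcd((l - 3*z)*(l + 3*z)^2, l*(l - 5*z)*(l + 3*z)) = l + 3*z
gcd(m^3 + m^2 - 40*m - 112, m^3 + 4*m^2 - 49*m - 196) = m^2 - 3*m - 28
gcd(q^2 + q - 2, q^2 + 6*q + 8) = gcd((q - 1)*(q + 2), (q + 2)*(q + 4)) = q + 2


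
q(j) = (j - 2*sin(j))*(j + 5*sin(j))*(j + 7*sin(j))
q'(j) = (1 - 2*cos(j))*(j + 5*sin(j))*(j + 7*sin(j)) + (j - 2*sin(j))*(j + 5*sin(j))*(7*cos(j) + 1) + (j - 2*sin(j))*(j + 7*sin(j))*(5*cos(j) + 1)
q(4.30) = 3.64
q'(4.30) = 17.19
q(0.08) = -0.02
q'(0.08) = -0.92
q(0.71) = -12.42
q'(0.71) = -40.68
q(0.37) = -2.23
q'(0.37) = -17.06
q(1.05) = -26.28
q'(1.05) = -33.36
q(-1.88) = 1.43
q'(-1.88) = 91.64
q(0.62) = -8.96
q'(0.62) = -36.05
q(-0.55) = 6.60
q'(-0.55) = -31.28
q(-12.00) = -1004.15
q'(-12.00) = 1350.98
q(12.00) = 1004.15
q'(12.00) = 1350.98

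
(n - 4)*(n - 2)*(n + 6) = n^3 - 28*n + 48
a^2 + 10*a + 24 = (a + 4)*(a + 6)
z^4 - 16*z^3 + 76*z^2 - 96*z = z*(z - 8)*(z - 6)*(z - 2)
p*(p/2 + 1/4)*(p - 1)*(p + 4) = p^4/2 + 7*p^3/4 - 5*p^2/4 - p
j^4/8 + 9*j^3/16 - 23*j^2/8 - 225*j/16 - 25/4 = (j/4 + 1)*(j/2 + 1/4)*(j - 5)*(j + 5)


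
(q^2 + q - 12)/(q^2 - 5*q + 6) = (q + 4)/(q - 2)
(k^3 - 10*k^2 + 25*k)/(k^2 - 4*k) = (k^2 - 10*k + 25)/(k - 4)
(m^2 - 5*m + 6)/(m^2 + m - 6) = (m - 3)/(m + 3)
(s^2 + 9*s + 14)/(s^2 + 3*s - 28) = (s + 2)/(s - 4)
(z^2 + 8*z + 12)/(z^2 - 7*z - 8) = (z^2 + 8*z + 12)/(z^2 - 7*z - 8)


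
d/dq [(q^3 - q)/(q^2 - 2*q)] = (q^2 - 4*q + 1)/(q^2 - 4*q + 4)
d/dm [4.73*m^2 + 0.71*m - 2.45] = 9.46*m + 0.71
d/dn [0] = 0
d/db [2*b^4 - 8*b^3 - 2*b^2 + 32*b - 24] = 8*b^3 - 24*b^2 - 4*b + 32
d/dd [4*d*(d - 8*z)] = 8*d - 32*z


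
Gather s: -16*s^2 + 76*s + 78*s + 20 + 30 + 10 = -16*s^2 + 154*s + 60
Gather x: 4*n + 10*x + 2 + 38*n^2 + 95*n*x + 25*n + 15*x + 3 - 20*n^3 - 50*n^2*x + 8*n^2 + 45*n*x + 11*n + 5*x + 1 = -20*n^3 + 46*n^2 + 40*n + x*(-50*n^2 + 140*n + 30) + 6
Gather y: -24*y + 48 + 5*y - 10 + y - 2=36 - 18*y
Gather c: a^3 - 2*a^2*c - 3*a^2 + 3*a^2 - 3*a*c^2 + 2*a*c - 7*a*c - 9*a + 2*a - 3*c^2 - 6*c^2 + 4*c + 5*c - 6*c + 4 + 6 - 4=a^3 - 7*a + c^2*(-3*a - 9) + c*(-2*a^2 - 5*a + 3) + 6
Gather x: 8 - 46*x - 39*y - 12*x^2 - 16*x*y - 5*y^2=-12*x^2 + x*(-16*y - 46) - 5*y^2 - 39*y + 8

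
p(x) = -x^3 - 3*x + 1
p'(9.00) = -246.00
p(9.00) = -755.00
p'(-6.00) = -111.00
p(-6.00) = 235.00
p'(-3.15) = -32.77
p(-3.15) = 41.71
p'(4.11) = -53.68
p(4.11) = -80.76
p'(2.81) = -26.69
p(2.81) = -29.62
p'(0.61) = -4.12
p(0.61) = -1.06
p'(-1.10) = -6.63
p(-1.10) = 5.63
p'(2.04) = -15.48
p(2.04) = -13.61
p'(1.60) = -10.68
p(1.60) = -7.90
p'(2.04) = -15.48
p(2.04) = -13.61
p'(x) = -3*x^2 - 3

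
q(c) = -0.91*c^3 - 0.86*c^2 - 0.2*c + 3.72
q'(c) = -2.73*c^2 - 1.72*c - 0.2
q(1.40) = -0.74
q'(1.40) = -7.96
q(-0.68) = 3.74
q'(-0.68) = -0.29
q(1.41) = -0.82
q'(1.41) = -8.05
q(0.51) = 3.27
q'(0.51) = -1.79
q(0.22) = 3.62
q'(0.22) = -0.71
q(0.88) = 2.26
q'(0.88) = -3.83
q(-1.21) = 4.31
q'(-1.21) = -2.12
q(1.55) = -2.04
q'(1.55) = -9.42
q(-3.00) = 21.15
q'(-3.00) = -19.61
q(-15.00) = 2884.47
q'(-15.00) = -588.65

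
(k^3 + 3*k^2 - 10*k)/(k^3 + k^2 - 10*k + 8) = k*(k + 5)/(k^2 + 3*k - 4)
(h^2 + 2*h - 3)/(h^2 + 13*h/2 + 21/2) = 2*(h - 1)/(2*h + 7)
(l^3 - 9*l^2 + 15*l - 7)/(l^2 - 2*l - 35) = (l^2 - 2*l + 1)/(l + 5)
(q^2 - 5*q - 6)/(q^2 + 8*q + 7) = (q - 6)/(q + 7)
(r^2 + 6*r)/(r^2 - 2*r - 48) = r/(r - 8)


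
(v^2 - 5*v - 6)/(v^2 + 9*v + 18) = (v^2 - 5*v - 6)/(v^2 + 9*v + 18)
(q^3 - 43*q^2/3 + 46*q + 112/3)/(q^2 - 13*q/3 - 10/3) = (q^2 - 15*q + 56)/(q - 5)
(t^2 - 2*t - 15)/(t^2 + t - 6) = (t - 5)/(t - 2)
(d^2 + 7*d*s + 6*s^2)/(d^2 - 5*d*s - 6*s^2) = (-d - 6*s)/(-d + 6*s)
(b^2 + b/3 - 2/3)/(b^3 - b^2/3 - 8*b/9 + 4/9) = 3/(3*b - 2)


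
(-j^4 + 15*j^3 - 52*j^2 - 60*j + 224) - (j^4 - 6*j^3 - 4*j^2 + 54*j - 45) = -2*j^4 + 21*j^3 - 48*j^2 - 114*j + 269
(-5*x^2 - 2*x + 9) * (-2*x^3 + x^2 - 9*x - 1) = 10*x^5 - x^4 + 25*x^3 + 32*x^2 - 79*x - 9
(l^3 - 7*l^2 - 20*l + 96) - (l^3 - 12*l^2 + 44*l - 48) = 5*l^2 - 64*l + 144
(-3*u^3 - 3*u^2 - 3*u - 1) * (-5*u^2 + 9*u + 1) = 15*u^5 - 12*u^4 - 15*u^3 - 25*u^2 - 12*u - 1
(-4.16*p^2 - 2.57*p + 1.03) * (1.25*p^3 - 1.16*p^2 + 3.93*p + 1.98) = -5.2*p^5 + 1.6131*p^4 - 12.0801*p^3 - 19.5317*p^2 - 1.0407*p + 2.0394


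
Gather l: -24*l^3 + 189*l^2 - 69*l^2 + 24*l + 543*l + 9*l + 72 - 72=-24*l^3 + 120*l^2 + 576*l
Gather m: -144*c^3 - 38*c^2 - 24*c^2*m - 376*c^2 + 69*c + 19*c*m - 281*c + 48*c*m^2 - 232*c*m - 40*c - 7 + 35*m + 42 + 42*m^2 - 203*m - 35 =-144*c^3 - 414*c^2 - 252*c + m^2*(48*c + 42) + m*(-24*c^2 - 213*c - 168)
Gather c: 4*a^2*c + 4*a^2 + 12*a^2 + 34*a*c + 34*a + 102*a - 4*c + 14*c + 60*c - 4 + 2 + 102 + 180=16*a^2 + 136*a + c*(4*a^2 + 34*a + 70) + 280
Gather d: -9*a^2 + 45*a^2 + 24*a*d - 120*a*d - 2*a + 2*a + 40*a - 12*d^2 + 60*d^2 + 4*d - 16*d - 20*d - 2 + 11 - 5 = 36*a^2 + 40*a + 48*d^2 + d*(-96*a - 32) + 4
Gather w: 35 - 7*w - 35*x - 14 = -7*w - 35*x + 21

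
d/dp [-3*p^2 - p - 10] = -6*p - 1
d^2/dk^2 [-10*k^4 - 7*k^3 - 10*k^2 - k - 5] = -120*k^2 - 42*k - 20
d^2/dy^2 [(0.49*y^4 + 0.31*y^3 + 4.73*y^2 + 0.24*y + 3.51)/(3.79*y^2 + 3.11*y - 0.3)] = (14.076818*y^6 + 34.653486*y^5 + 25.0931939999999*y^4 - 105.222384*y^3 + 333.569826*y^2 + 250.036794*y + 77.179122)/(54.439939*y^6 + 134.017053*y^5 + 97.044087*y^4 + 8.863811*y^3 - 7.68159*y^2 + 0.8397*y - 0.027)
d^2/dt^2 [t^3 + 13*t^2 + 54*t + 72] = 6*t + 26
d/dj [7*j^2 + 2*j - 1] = 14*j + 2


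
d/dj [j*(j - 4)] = 2*j - 4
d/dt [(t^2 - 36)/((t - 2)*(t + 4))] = 2*(t^2 + 28*t + 36)/(t^4 + 4*t^3 - 12*t^2 - 32*t + 64)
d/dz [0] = 0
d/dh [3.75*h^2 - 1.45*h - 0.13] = 7.5*h - 1.45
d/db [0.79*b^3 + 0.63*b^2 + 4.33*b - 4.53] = 2.37*b^2 + 1.26*b + 4.33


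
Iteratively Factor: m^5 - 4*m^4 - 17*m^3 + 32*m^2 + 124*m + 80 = (m + 2)*(m^4 - 6*m^3 - 5*m^2 + 42*m + 40) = (m + 2)^2*(m^3 - 8*m^2 + 11*m + 20) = (m + 1)*(m + 2)^2*(m^2 - 9*m + 20) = (m - 4)*(m + 1)*(m + 2)^2*(m - 5)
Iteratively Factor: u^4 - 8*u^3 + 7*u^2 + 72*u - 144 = (u - 3)*(u^3 - 5*u^2 - 8*u + 48) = (u - 4)*(u - 3)*(u^2 - u - 12) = (u - 4)^2*(u - 3)*(u + 3)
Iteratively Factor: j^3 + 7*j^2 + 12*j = (j + 4)*(j^2 + 3*j) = j*(j + 4)*(j + 3)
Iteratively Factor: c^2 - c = (c - 1)*(c)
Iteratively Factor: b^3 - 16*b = (b + 4)*(b^2 - 4*b) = (b - 4)*(b + 4)*(b)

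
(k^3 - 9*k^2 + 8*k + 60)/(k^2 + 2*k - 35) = (k^2 - 4*k - 12)/(k + 7)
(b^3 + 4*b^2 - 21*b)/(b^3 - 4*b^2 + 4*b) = (b^2 + 4*b - 21)/(b^2 - 4*b + 4)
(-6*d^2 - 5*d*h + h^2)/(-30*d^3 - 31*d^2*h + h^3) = 1/(5*d + h)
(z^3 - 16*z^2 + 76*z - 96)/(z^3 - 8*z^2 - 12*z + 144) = (z^2 - 10*z + 16)/(z^2 - 2*z - 24)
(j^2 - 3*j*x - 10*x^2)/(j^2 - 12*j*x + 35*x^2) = (-j - 2*x)/(-j + 7*x)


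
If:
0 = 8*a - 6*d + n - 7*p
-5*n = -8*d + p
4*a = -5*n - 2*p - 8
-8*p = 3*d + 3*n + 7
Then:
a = -51/88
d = -15/22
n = -23/22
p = -5/22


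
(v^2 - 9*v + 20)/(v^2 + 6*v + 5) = (v^2 - 9*v + 20)/(v^2 + 6*v + 5)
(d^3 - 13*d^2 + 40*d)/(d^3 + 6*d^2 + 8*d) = (d^2 - 13*d + 40)/(d^2 + 6*d + 8)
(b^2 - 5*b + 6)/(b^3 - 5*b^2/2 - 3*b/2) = 2*(b - 2)/(b*(2*b + 1))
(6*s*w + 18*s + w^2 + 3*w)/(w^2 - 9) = (6*s + w)/(w - 3)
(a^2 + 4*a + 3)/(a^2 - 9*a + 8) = (a^2 + 4*a + 3)/(a^2 - 9*a + 8)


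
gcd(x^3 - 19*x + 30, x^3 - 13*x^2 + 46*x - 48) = x^2 - 5*x + 6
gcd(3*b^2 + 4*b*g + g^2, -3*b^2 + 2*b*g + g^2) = 3*b + g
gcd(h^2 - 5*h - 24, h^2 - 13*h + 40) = h - 8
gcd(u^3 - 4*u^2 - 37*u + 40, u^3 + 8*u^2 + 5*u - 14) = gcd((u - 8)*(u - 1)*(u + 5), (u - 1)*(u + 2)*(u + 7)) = u - 1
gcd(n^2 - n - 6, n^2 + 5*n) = 1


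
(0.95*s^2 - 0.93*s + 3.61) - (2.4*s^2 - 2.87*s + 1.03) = -1.45*s^2 + 1.94*s + 2.58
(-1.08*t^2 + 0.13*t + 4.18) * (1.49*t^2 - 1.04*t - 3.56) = -1.6092*t^4 + 1.3169*t^3 + 9.9378*t^2 - 4.81*t - 14.8808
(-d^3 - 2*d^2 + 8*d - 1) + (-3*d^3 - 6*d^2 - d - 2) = -4*d^3 - 8*d^2 + 7*d - 3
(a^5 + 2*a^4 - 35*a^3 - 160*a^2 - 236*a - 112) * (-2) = -2*a^5 - 4*a^4 + 70*a^3 + 320*a^2 + 472*a + 224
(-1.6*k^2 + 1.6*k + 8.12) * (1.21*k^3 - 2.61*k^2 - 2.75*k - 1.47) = -1.936*k^5 + 6.112*k^4 + 10.0492*k^3 - 23.2412*k^2 - 24.682*k - 11.9364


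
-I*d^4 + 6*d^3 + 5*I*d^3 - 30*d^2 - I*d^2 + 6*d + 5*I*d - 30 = (d - 5)*(d - I)*(d + 6*I)*(-I*d + 1)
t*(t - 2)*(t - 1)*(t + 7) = t^4 + 4*t^3 - 19*t^2 + 14*t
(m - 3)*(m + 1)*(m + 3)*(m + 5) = m^4 + 6*m^3 - 4*m^2 - 54*m - 45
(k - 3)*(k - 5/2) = k^2 - 11*k/2 + 15/2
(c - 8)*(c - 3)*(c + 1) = c^3 - 10*c^2 + 13*c + 24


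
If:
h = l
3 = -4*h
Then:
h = -3/4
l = -3/4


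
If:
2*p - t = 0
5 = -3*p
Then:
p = -5/3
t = -10/3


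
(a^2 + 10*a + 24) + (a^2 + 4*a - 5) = 2*a^2 + 14*a + 19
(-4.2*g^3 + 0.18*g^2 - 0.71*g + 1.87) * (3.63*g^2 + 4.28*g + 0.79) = -15.246*g^5 - 17.3226*g^4 - 5.1249*g^3 + 3.8915*g^2 + 7.4427*g + 1.4773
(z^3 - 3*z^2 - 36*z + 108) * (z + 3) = z^4 - 45*z^2 + 324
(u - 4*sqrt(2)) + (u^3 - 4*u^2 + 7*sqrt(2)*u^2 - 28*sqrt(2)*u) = u^3 - 4*u^2 + 7*sqrt(2)*u^2 - 28*sqrt(2)*u + u - 4*sqrt(2)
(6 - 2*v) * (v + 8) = -2*v^2 - 10*v + 48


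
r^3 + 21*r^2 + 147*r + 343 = (r + 7)^3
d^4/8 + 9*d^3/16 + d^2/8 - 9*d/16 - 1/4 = (d/4 + 1/4)*(d/2 + 1/4)*(d - 1)*(d + 4)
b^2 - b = b*(b - 1)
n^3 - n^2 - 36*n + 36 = (n - 6)*(n - 1)*(n + 6)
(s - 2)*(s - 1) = s^2 - 3*s + 2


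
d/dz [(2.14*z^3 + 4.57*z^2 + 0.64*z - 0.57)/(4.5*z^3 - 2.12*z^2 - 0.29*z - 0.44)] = (-25.1018*z^4 - 7.0012*z^3 + 4.9017*z^2 - 6.4384*z - 0.4469)/(20.25*z^6 - 19.08*z^5 + 1.8844*z^4 - 2.7304*z^3 + 1.9497*z^2 + 0.2552*z + 0.1936)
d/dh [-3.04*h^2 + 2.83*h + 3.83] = 2.83 - 6.08*h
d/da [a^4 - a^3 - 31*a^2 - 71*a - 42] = 4*a^3 - 3*a^2 - 62*a - 71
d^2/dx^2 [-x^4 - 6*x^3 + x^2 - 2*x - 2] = -12*x^2 - 36*x + 2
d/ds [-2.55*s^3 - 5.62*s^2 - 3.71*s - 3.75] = -7.65*s^2 - 11.24*s - 3.71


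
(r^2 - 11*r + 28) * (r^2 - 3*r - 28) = r^4 - 14*r^3 + 33*r^2 + 224*r - 784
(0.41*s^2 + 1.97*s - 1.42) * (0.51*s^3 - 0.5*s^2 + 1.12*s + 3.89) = 0.2091*s^5 + 0.7997*s^4 - 1.25*s^3 + 4.5113*s^2 + 6.0729*s - 5.5238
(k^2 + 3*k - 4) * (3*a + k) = 3*a*k^2 + 9*a*k - 12*a + k^3 + 3*k^2 - 4*k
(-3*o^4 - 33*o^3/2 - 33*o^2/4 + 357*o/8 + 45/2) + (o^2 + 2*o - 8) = -3*o^4 - 33*o^3/2 - 29*o^2/4 + 373*o/8 + 29/2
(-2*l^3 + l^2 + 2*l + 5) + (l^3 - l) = -l^3 + l^2 + l + 5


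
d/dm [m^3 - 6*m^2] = 3*m*(m - 4)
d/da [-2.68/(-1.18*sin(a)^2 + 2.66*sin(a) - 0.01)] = (7.1288 - 6.3248*sin(a))*cos(a)/(1.18*sin(a)^2 - 2.66*sin(a) + 0.01)^2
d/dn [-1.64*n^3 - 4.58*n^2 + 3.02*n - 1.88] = -4.92*n^2 - 9.16*n + 3.02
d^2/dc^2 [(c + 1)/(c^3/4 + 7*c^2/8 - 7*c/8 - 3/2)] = 16*(12*c^2 + 30*c + 49)/(8*c^6 + 60*c^5 + 6*c^4 - 595*c^3 - 36*c^2 + 2160*c - 1728)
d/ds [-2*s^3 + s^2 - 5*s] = -6*s^2 + 2*s - 5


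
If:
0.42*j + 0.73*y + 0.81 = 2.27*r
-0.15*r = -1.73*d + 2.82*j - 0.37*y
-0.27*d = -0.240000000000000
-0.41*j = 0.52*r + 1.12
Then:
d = 0.89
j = -0.27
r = -1.94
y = -6.99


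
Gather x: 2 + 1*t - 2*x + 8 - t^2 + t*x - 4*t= -t^2 - 3*t + x*(t - 2) + 10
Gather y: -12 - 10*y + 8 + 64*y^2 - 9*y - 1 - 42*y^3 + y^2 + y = -42*y^3 + 65*y^2 - 18*y - 5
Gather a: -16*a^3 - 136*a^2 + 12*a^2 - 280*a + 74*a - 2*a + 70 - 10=-16*a^3 - 124*a^2 - 208*a + 60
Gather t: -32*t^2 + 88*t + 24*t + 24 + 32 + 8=-32*t^2 + 112*t + 64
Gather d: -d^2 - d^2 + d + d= -2*d^2 + 2*d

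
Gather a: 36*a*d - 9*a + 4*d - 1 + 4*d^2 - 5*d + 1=a*(36*d - 9) + 4*d^2 - d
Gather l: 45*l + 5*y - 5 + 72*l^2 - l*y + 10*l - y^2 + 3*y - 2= 72*l^2 + l*(55 - y) - y^2 + 8*y - 7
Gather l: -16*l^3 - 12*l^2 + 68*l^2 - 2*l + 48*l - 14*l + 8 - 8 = -16*l^3 + 56*l^2 + 32*l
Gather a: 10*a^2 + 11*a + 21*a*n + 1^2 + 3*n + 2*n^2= 10*a^2 + a*(21*n + 11) + 2*n^2 + 3*n + 1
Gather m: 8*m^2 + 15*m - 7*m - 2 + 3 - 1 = 8*m^2 + 8*m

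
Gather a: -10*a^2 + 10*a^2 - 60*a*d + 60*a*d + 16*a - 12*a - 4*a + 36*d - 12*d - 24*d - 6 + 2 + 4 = 0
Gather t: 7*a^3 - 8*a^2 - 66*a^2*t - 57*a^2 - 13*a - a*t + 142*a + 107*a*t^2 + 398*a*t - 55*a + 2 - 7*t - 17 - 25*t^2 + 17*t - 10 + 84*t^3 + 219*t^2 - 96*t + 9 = 7*a^3 - 65*a^2 + 74*a + 84*t^3 + t^2*(107*a + 194) + t*(-66*a^2 + 397*a - 86) - 16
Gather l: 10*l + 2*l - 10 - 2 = 12*l - 12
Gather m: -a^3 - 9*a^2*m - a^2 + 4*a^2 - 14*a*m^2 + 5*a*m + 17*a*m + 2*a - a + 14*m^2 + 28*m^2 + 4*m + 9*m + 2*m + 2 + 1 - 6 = -a^3 + 3*a^2 + a + m^2*(42 - 14*a) + m*(-9*a^2 + 22*a + 15) - 3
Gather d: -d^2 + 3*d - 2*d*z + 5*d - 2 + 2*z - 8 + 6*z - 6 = -d^2 + d*(8 - 2*z) + 8*z - 16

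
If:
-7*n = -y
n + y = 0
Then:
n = 0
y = 0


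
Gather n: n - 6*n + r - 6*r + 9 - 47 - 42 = -5*n - 5*r - 80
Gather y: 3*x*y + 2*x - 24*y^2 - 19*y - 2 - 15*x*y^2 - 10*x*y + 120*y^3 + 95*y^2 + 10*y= 2*x + 120*y^3 + y^2*(71 - 15*x) + y*(-7*x - 9) - 2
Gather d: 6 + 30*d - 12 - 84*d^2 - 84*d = -84*d^2 - 54*d - 6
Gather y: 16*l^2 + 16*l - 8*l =16*l^2 + 8*l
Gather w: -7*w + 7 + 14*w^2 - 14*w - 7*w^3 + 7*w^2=-7*w^3 + 21*w^2 - 21*w + 7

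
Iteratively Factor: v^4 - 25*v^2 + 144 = (v - 3)*(v^3 + 3*v^2 - 16*v - 48) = (v - 4)*(v - 3)*(v^2 + 7*v + 12) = (v - 4)*(v - 3)*(v + 3)*(v + 4)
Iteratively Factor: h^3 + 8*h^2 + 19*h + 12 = (h + 3)*(h^2 + 5*h + 4) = (h + 3)*(h + 4)*(h + 1)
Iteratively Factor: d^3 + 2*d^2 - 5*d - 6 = (d + 1)*(d^2 + d - 6) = (d - 2)*(d + 1)*(d + 3)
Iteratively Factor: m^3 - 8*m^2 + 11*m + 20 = (m - 5)*(m^2 - 3*m - 4) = (m - 5)*(m - 4)*(m + 1)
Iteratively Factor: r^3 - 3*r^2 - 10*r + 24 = (r - 2)*(r^2 - r - 12) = (r - 4)*(r - 2)*(r + 3)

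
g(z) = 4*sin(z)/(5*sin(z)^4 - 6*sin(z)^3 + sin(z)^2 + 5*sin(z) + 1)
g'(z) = 4*(-20*sin(z)^3*cos(z) + 18*sin(z)^2*cos(z) - 2*sin(z)*cos(z) - 5*cos(z))*sin(z)/(5*sin(z)^4 - 6*sin(z)^3 + sin(z)^2 + 5*sin(z) + 1)^2 + 4*cos(z)/(5*sin(z)^4 - 6*sin(z)^3 + sin(z)^2 + 5*sin(z) + 1)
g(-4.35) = 0.68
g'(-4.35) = 0.07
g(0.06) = 0.18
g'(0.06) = 2.35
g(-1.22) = -0.62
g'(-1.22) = -0.81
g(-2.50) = -8.16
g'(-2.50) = 143.54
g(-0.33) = 5.06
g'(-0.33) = 18.56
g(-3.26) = 0.30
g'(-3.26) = -1.56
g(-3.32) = 0.38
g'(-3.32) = -1.12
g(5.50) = -2.14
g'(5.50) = -12.15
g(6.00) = 7.09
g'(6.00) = 87.90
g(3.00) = 0.33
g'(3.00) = -1.36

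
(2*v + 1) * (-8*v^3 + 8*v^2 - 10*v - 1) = -16*v^4 + 8*v^3 - 12*v^2 - 12*v - 1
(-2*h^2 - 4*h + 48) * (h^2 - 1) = -2*h^4 - 4*h^3 + 50*h^2 + 4*h - 48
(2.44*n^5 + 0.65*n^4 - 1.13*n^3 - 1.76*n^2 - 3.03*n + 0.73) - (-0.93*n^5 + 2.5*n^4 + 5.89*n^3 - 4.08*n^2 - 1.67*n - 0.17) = 3.37*n^5 - 1.85*n^4 - 7.02*n^3 + 2.32*n^2 - 1.36*n + 0.9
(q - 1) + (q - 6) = 2*q - 7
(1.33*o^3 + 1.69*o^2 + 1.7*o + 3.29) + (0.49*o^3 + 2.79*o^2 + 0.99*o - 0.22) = 1.82*o^3 + 4.48*o^2 + 2.69*o + 3.07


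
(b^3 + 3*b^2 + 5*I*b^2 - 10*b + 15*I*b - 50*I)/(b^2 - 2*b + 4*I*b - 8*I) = (b^2 + 5*b*(1 + I) + 25*I)/(b + 4*I)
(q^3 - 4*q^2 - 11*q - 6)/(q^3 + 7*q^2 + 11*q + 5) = (q - 6)/(q + 5)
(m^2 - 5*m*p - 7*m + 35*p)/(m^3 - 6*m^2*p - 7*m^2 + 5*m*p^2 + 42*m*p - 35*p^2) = 1/(m - p)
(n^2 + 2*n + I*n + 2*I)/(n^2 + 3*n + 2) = (n + I)/(n + 1)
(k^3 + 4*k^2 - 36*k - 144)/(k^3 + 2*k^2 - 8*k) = (k^2 - 36)/(k*(k - 2))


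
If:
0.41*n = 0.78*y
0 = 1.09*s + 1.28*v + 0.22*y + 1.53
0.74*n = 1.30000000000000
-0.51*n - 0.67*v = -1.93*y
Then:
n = 1.76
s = -3.14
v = 1.32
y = 0.92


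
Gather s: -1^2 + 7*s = 7*s - 1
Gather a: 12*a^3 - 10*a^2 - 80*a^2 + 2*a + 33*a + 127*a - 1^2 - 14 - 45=12*a^3 - 90*a^2 + 162*a - 60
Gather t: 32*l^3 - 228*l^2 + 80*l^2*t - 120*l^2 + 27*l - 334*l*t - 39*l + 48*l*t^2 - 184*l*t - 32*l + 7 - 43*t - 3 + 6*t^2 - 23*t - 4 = 32*l^3 - 348*l^2 - 44*l + t^2*(48*l + 6) + t*(80*l^2 - 518*l - 66)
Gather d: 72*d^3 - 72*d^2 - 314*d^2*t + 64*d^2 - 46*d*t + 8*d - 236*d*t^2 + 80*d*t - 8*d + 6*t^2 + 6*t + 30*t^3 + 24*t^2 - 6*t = 72*d^3 + d^2*(-314*t - 8) + d*(-236*t^2 + 34*t) + 30*t^3 + 30*t^2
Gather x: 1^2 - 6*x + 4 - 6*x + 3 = 8 - 12*x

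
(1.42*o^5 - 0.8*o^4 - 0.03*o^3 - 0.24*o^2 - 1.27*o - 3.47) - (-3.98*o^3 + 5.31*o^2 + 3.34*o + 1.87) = 1.42*o^5 - 0.8*o^4 + 3.95*o^3 - 5.55*o^2 - 4.61*o - 5.34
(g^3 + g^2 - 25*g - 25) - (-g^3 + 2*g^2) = 2*g^3 - g^2 - 25*g - 25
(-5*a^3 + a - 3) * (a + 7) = -5*a^4 - 35*a^3 + a^2 + 4*a - 21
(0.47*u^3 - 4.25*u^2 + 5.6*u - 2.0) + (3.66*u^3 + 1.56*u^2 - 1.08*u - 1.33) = 4.13*u^3 - 2.69*u^2 + 4.52*u - 3.33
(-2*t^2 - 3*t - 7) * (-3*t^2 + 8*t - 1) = 6*t^4 - 7*t^3 - t^2 - 53*t + 7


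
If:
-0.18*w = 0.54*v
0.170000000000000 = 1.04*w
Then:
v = -0.05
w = 0.16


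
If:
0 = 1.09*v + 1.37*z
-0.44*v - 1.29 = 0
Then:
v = -2.93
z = 2.33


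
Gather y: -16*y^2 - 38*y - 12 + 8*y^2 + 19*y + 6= -8*y^2 - 19*y - 6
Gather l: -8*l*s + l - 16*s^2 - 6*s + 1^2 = l*(1 - 8*s) - 16*s^2 - 6*s + 1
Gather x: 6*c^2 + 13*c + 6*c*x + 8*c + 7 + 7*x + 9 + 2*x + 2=6*c^2 + 21*c + x*(6*c + 9) + 18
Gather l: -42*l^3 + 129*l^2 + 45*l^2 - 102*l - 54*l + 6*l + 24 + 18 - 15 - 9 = -42*l^3 + 174*l^2 - 150*l + 18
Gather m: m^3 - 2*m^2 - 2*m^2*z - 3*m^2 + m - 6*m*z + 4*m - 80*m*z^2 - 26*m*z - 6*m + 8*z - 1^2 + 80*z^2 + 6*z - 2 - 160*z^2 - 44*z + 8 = m^3 + m^2*(-2*z - 5) + m*(-80*z^2 - 32*z - 1) - 80*z^2 - 30*z + 5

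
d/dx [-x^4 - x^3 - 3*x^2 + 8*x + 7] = -4*x^3 - 3*x^2 - 6*x + 8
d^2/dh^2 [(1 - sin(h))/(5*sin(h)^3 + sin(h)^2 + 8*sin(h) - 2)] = (100*sin(h)^7 - 210*sin(h)^6 - 364*sin(h)^5 + 308*sin(h)^4 + 56*sin(h)^3 + 70*sin(h)^2 + 84*sin(h) + 100)/(5*sin(h)^3 + sin(h)^2 + 8*sin(h) - 2)^3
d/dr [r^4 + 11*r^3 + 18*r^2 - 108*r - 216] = 4*r^3 + 33*r^2 + 36*r - 108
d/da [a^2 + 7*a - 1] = 2*a + 7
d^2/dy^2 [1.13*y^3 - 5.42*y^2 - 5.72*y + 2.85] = 6.78*y - 10.84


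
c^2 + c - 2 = (c - 1)*(c + 2)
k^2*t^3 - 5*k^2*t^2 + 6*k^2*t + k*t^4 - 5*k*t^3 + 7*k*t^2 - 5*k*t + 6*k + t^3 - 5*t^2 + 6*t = (k + t)*(t - 3)*(t - 2)*(k*t + 1)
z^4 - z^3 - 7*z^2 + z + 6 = (z - 3)*(z - 1)*(z + 1)*(z + 2)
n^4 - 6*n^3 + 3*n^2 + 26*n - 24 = (n - 4)*(n - 3)*(n - 1)*(n + 2)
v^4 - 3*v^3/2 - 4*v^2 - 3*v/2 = v*(v - 3)*(v + 1/2)*(v + 1)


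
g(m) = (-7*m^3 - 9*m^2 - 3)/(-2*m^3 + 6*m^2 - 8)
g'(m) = (-21*m^2 - 18*m)/(-2*m^3 + 6*m^2 - 8) + (6*m^2 - 12*m)*(-7*m^3 - 9*m^2 - 3)/(-2*m^3 + 6*m^2 - 8)^2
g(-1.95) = 0.50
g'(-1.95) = -0.74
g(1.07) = 6.11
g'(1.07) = 22.28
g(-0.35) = 0.53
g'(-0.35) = -0.88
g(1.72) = 152.98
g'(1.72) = 1254.72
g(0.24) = 0.47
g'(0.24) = 0.88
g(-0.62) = 0.92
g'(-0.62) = -2.31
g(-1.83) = 0.40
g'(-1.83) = -0.84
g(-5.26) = 1.71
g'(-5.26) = -0.21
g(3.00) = 34.12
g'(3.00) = -46.41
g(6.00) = 8.21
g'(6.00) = -1.42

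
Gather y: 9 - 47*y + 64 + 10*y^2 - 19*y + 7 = 10*y^2 - 66*y + 80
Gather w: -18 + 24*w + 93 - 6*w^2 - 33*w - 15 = -6*w^2 - 9*w + 60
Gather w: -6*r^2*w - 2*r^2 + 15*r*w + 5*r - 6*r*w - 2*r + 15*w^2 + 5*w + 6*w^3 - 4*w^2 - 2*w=-2*r^2 + 3*r + 6*w^3 + 11*w^2 + w*(-6*r^2 + 9*r + 3)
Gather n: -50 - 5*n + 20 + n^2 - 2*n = n^2 - 7*n - 30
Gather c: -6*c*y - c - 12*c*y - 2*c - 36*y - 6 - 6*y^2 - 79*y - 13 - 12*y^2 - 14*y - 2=c*(-18*y - 3) - 18*y^2 - 129*y - 21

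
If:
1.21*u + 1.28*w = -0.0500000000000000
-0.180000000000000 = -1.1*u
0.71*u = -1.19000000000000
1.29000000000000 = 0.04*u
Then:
No Solution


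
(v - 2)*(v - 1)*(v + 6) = v^3 + 3*v^2 - 16*v + 12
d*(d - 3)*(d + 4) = d^3 + d^2 - 12*d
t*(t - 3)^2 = t^3 - 6*t^2 + 9*t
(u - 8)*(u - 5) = u^2 - 13*u + 40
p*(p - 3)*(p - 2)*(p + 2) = p^4 - 3*p^3 - 4*p^2 + 12*p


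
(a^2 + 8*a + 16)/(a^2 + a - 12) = (a + 4)/(a - 3)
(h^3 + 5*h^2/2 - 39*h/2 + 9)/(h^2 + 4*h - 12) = (2*h^2 - 7*h + 3)/(2*(h - 2))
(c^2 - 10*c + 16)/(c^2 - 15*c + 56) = (c - 2)/(c - 7)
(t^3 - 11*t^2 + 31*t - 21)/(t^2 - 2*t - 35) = (t^2 - 4*t + 3)/(t + 5)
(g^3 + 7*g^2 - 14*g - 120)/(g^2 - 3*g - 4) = (g^2 + 11*g + 30)/(g + 1)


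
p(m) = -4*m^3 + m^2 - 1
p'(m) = -12*m^2 + 2*m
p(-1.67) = 20.42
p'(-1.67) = -36.81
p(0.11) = -0.99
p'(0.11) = 0.07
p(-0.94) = 3.21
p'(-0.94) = -12.48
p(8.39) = -2292.97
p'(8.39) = -827.93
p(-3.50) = 182.75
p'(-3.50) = -154.00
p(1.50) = -12.25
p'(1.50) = -24.00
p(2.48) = -55.86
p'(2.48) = -68.84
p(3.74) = -196.27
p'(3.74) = -160.37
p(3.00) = -100.00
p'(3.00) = -102.00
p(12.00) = -6769.00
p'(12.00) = -1704.00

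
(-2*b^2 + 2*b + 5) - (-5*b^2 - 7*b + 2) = 3*b^2 + 9*b + 3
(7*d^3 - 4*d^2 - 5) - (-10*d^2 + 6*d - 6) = 7*d^3 + 6*d^2 - 6*d + 1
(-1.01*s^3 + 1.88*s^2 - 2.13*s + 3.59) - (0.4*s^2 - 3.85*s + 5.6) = -1.01*s^3 + 1.48*s^2 + 1.72*s - 2.01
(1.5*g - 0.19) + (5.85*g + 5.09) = 7.35*g + 4.9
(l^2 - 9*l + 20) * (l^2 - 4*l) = l^4 - 13*l^3 + 56*l^2 - 80*l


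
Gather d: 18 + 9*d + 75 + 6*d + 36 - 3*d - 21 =12*d + 108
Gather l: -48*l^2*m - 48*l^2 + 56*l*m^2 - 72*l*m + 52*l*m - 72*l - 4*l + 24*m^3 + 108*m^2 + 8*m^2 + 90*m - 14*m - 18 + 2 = l^2*(-48*m - 48) + l*(56*m^2 - 20*m - 76) + 24*m^3 + 116*m^2 + 76*m - 16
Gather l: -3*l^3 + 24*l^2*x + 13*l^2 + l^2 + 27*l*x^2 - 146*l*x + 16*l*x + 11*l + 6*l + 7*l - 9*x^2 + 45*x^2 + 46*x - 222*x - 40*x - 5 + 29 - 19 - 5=-3*l^3 + l^2*(24*x + 14) + l*(27*x^2 - 130*x + 24) + 36*x^2 - 216*x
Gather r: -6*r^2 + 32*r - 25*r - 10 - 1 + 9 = -6*r^2 + 7*r - 2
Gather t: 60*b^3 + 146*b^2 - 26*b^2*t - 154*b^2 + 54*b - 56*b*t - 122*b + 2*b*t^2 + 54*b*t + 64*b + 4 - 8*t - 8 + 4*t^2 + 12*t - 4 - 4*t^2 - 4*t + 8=60*b^3 - 8*b^2 + 2*b*t^2 - 4*b + t*(-26*b^2 - 2*b)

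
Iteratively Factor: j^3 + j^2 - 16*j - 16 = (j + 4)*(j^2 - 3*j - 4) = (j + 1)*(j + 4)*(j - 4)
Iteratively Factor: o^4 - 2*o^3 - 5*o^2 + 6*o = (o - 3)*(o^3 + o^2 - 2*o) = o*(o - 3)*(o^2 + o - 2) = o*(o - 3)*(o - 1)*(o + 2)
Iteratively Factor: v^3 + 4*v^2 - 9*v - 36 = (v - 3)*(v^2 + 7*v + 12) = (v - 3)*(v + 4)*(v + 3)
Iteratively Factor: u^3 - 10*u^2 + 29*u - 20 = (u - 5)*(u^2 - 5*u + 4) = (u - 5)*(u - 4)*(u - 1)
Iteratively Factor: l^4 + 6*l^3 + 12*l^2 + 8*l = (l + 2)*(l^3 + 4*l^2 + 4*l) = (l + 2)^2*(l^2 + 2*l) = (l + 2)^3*(l)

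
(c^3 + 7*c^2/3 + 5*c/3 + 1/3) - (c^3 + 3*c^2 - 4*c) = -2*c^2/3 + 17*c/3 + 1/3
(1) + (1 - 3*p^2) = 2 - 3*p^2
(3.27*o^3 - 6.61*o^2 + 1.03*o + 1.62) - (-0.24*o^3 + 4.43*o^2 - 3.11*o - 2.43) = 3.51*o^3 - 11.04*o^2 + 4.14*o + 4.05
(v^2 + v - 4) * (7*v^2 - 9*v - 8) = 7*v^4 - 2*v^3 - 45*v^2 + 28*v + 32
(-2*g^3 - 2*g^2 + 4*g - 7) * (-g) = 2*g^4 + 2*g^3 - 4*g^2 + 7*g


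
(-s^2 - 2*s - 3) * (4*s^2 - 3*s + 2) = -4*s^4 - 5*s^3 - 8*s^2 + 5*s - 6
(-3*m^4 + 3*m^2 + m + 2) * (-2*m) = 6*m^5 - 6*m^3 - 2*m^2 - 4*m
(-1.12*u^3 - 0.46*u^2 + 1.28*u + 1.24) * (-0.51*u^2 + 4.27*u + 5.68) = 0.5712*u^5 - 4.5478*u^4 - 8.9786*u^3 + 2.2204*u^2 + 12.5652*u + 7.0432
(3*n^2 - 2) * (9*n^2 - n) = 27*n^4 - 3*n^3 - 18*n^2 + 2*n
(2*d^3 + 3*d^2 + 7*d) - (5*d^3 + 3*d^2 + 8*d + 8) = -3*d^3 - d - 8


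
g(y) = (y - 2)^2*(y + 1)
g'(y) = (y - 2)^2 + (y + 1)*(2*y - 4) = 3*y*(y - 2)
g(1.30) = 1.13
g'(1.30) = -2.73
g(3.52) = 10.44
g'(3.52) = 16.05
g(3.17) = 5.71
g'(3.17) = 11.13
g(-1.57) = -7.26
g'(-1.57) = 16.81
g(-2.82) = -42.28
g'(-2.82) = 40.78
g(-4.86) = -181.65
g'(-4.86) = 100.02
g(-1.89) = -13.47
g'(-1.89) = 22.06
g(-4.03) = -110.17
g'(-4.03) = 72.90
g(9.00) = 490.00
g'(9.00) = 189.00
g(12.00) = 1300.00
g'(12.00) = 360.00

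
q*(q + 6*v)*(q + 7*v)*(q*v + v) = q^4*v + 13*q^3*v^2 + q^3*v + 42*q^2*v^3 + 13*q^2*v^2 + 42*q*v^3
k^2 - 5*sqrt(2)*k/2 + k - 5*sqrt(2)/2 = (k + 1)*(k - 5*sqrt(2)/2)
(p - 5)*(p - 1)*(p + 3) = p^3 - 3*p^2 - 13*p + 15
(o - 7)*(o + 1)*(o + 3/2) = o^3 - 9*o^2/2 - 16*o - 21/2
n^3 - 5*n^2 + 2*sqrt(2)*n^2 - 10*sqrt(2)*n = n*(n - 5)*(n + 2*sqrt(2))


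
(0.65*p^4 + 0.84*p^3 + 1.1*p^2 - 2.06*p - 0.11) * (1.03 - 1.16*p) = -0.754*p^5 - 0.3049*p^4 - 0.4108*p^3 + 3.5226*p^2 - 1.9942*p - 0.1133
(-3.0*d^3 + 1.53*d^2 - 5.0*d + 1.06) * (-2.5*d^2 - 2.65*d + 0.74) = 7.5*d^5 + 4.125*d^4 + 6.2255*d^3 + 11.7322*d^2 - 6.509*d + 0.7844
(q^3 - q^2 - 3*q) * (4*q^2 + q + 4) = 4*q^5 - 3*q^4 - 9*q^3 - 7*q^2 - 12*q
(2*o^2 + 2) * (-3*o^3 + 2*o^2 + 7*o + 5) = -6*o^5 + 4*o^4 + 8*o^3 + 14*o^2 + 14*o + 10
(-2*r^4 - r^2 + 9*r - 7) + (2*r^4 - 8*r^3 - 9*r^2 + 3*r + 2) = -8*r^3 - 10*r^2 + 12*r - 5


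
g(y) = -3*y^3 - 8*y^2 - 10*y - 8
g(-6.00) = 412.00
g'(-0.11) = -8.35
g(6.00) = -1004.00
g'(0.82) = -29.17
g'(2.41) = -100.83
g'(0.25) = -14.56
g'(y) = -9*y^2 - 16*y - 10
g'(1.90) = -72.89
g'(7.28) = -603.47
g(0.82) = -23.23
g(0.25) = -11.05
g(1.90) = -76.46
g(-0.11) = -6.99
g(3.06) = -199.47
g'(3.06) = -143.23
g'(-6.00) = -238.00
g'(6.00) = -430.00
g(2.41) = -120.56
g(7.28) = -1662.27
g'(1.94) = -74.91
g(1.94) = -79.41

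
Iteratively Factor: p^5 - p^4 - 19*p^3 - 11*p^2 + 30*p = (p + 3)*(p^4 - 4*p^3 - 7*p^2 + 10*p) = (p - 1)*(p + 3)*(p^3 - 3*p^2 - 10*p) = (p - 5)*(p - 1)*(p + 3)*(p^2 + 2*p) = p*(p - 5)*(p - 1)*(p + 3)*(p + 2)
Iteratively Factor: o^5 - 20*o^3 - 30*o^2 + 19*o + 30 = (o + 3)*(o^4 - 3*o^3 - 11*o^2 + 3*o + 10) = (o + 2)*(o + 3)*(o^3 - 5*o^2 - o + 5) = (o - 5)*(o + 2)*(o + 3)*(o^2 - 1) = (o - 5)*(o - 1)*(o + 2)*(o + 3)*(o + 1)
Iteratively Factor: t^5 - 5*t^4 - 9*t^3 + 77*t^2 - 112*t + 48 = (t - 1)*(t^4 - 4*t^3 - 13*t^2 + 64*t - 48) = (t - 1)^2*(t^3 - 3*t^2 - 16*t + 48) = (t - 1)^2*(t + 4)*(t^2 - 7*t + 12) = (t - 3)*(t - 1)^2*(t + 4)*(t - 4)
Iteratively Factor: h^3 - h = (h - 1)*(h^2 + h) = h*(h - 1)*(h + 1)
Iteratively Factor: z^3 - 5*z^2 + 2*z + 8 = (z - 2)*(z^2 - 3*z - 4) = (z - 2)*(z + 1)*(z - 4)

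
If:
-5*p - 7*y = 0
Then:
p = -7*y/5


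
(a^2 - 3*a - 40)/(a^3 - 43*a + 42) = (a^2 - 3*a - 40)/(a^3 - 43*a + 42)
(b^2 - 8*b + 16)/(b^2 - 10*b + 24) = (b - 4)/(b - 6)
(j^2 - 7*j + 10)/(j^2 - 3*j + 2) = (j - 5)/(j - 1)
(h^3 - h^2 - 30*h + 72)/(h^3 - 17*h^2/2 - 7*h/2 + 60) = 2*(h^2 + 2*h - 24)/(2*h^2 - 11*h - 40)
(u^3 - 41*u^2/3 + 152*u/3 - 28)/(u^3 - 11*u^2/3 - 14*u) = (3*u^2 - 23*u + 14)/(u*(3*u + 7))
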